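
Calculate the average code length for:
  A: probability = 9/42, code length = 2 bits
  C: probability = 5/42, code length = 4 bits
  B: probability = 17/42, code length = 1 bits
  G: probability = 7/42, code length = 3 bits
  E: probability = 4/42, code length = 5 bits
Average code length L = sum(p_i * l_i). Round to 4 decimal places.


Weighted contributions p_i * l_i:
  A: (9/42) * 2 = 18/42
  C: (5/42) * 4 = 20/42
  B: (17/42) * 1 = 17/42
  G: (7/42) * 3 = 21/42
  E: (4/42) * 5 = 20/42
Sum = (18 + 20 + 17 + 21 + 20)/42 = 96/42

L = 96/42 = 2.2857 bits/symbol


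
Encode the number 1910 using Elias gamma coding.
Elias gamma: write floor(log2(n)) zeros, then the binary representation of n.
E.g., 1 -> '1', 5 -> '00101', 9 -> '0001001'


num_bits = floor(log2(1910)) + 1 = 11
leading_zeros = num_bits - 1 = 10
binary(1910) = 11101110110

Elias gamma(1910) = '0000000000' + '11101110110' = 000000000011101110110 (21 bits)


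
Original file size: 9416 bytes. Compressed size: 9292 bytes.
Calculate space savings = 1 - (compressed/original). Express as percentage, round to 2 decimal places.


ratio = compressed/original = 9292/9416 = 0.986831
savings = 1 - ratio = 1 - 0.986831 = 0.013169
as a percentage: 0.013169 * 100 = 1.32%

Space savings = 1 - 9292/9416 = 1.32%


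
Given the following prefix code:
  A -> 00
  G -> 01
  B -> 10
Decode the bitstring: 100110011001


Decoding step by step:
Bits 10 -> B
Bits 01 -> G
Bits 10 -> B
Bits 01 -> G
Bits 10 -> B
Bits 01 -> G


Decoded message: BGBGBG


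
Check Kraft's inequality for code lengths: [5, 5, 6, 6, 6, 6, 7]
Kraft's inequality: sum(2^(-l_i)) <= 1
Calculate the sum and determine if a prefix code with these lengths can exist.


Sum = 2^(-5) + 2^(-5) + 2^(-6) + 2^(-6) + 2^(-6) + 2^(-6) + 2^(-7)
    = 0.03125 + 0.03125 + 0.015625 + 0.015625 + 0.015625 + 0.015625 + 0.0078125
    = 17/128 = 0.1328125
Since 0.1328125 <= 1, Kraft's inequality IS satisfied.
A prefix code with these lengths CAN exist.

Kraft sum = 0.1328125. Satisfied.


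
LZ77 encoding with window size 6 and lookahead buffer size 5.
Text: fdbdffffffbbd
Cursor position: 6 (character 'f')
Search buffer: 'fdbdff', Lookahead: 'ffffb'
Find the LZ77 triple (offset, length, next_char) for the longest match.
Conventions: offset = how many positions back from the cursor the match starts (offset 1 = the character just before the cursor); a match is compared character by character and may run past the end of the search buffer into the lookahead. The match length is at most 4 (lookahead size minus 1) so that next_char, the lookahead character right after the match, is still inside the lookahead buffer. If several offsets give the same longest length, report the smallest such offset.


Try each offset into the search buffer:
  offset=1 (pos 5, char 'f'): match length 4
  offset=2 (pos 4, char 'f'): match length 4
  offset=3 (pos 3, char 'd'): match length 0
  offset=4 (pos 2, char 'b'): match length 0
  offset=5 (pos 1, char 'd'): match length 0
  offset=6 (pos 0, char 'f'): match length 1
Longest match has length 4, found at offsets 1, 2; take the smallest, offset 1.
next_char = character at position 6 + 4 = 10 -> 'b'

Best match: offset=1, length=4 (matching 'ffff' starting at position 5)
LZ77 triple: (1, 4, 'b')


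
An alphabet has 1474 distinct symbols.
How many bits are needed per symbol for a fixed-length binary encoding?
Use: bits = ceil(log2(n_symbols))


log2(1474) = 10.5255
Bracket: 2^10 = 1024 < 1474 <= 2^11 = 2048
So ceil(log2(1474)) = 11

bits = ceil(log2(1474)) = ceil(10.5255) = 11 bits


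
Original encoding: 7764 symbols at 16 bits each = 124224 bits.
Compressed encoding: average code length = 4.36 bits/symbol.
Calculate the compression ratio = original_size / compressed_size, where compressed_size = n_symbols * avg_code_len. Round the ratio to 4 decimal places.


original_size = n_symbols * orig_bits = 7764 * 16 = 124224 bits
compressed_size = n_symbols * avg_code_len = 7764 * 4.36 = 33851.04 bits
ratio = original_size / compressed_size = 124224 / 33851.04 = 3.6697

Compression ratio = 3.6697


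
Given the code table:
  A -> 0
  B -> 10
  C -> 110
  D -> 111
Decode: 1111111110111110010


Decoding:
111 -> D
111 -> D
111 -> D
0 -> A
111 -> D
110 -> C
0 -> A
10 -> B


Result: DDDADCAB


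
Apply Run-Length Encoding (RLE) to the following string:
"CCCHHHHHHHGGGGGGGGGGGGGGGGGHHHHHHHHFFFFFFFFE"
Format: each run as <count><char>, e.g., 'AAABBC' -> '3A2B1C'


Scanning runs left to right:
  i=0: run of 'C' x 3 -> '3C'
  i=3: run of 'H' x 7 -> '7H'
  i=10: run of 'G' x 17 -> '17G'
  i=27: run of 'H' x 8 -> '8H'
  i=35: run of 'F' x 8 -> '8F'
  i=43: run of 'E' x 1 -> '1E'

RLE = 3C7H17G8H8F1E


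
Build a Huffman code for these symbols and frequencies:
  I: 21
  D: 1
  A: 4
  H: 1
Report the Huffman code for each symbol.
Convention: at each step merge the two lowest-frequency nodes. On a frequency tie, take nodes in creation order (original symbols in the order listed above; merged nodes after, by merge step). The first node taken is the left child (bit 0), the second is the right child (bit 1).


Huffman tree construction:
Step 1: Merge D(1) + H(1) = 2
Step 2: Merge (D+H)(2) + A(4) = 6
Step 3: Merge ((D+H)+A)(6) + I(21) = 27
Read each symbol's code off the tree from the root (left child = 0, right child = 1).

Codes:
  I: 1 (length 1)
  D: 000 (length 3)
  A: 01 (length 2)
  H: 001 (length 3)
Average code length: 35/27 = 1.2963 bits/symbol


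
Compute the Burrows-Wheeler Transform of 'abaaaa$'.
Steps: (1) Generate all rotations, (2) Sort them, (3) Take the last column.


Rotations (sorted):
  0: $abaaaa -> last char: a
  1: a$abaaa -> last char: a
  2: aa$abaa -> last char: a
  3: aaa$aba -> last char: a
  4: aaaa$ab -> last char: b
  5: abaaaa$ -> last char: $
  6: baaaa$a -> last char: a


BWT = aaaab$a


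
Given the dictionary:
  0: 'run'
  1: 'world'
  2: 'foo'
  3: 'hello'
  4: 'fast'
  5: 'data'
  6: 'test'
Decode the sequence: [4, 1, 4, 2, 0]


Look up each index in the dictionary:
  4 -> 'fast'
  1 -> 'world'
  4 -> 'fast'
  2 -> 'foo'
  0 -> 'run'

Decoded: "fast world fast foo run"


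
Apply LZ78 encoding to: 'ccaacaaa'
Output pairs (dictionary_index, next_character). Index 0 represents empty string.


LZ78 encoding steps:
Dictionary: {0: ''}
Step 1: w='' (idx 0), next='c' -> output (0, 'c'), add 'c' as idx 1
Step 2: w='c' (idx 1), next='a' -> output (1, 'a'), add 'ca' as idx 2
Step 3: w='' (idx 0), next='a' -> output (0, 'a'), add 'a' as idx 3
Step 4: w='ca' (idx 2), next='a' -> output (2, 'a'), add 'caa' as idx 4
Step 5: w='a' (idx 3), end of input -> output (3, '')


Encoded: [(0, 'c'), (1, 'a'), (0, 'a'), (2, 'a'), (3, '')]


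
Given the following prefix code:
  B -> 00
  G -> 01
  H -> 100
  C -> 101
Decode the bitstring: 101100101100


Decoding step by step:
Bits 101 -> C
Bits 100 -> H
Bits 101 -> C
Bits 100 -> H


Decoded message: CHCH


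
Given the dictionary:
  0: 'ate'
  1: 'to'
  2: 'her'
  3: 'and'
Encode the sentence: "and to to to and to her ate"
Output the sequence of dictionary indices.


Look up each word in the dictionary:
  'and' -> 3
  'to' -> 1
  'to' -> 1
  'to' -> 1
  'and' -> 3
  'to' -> 1
  'her' -> 2
  'ate' -> 0

Encoded: [3, 1, 1, 1, 3, 1, 2, 0]


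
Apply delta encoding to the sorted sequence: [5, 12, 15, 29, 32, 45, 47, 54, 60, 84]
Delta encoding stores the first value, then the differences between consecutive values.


First value: 5
Deltas:
  12 - 5 = 7
  15 - 12 = 3
  29 - 15 = 14
  32 - 29 = 3
  45 - 32 = 13
  47 - 45 = 2
  54 - 47 = 7
  60 - 54 = 6
  84 - 60 = 24


Delta encoded: [5, 7, 3, 14, 3, 13, 2, 7, 6, 24]


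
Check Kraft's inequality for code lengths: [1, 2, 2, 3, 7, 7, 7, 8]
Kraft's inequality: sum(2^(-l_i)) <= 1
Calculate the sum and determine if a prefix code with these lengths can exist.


Sum = 2^(-1) + 2^(-2) + 2^(-2) + 2^(-3) + 2^(-7) + 2^(-7) + 2^(-7) + 2^(-8)
    = 0.5 + 0.25 + 0.25 + 0.125 + 0.0078125 + 0.0078125 + 0.0078125 + 0.00390625
    = 295/256 = 1.15234375
Since 1.15234375 > 1, Kraft's inequality is NOT satisfied.
A prefix code with these lengths CANNOT exist.

Kraft sum = 1.15234375. Not satisfied.


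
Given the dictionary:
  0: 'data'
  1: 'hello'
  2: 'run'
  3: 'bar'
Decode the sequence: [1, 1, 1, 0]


Look up each index in the dictionary:
  1 -> 'hello'
  1 -> 'hello'
  1 -> 'hello'
  0 -> 'data'

Decoded: "hello hello hello data"


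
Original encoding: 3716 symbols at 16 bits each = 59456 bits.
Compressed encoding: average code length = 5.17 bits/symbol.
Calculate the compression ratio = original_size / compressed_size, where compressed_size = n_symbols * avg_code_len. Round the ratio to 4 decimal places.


original_size = n_symbols * orig_bits = 3716 * 16 = 59456 bits
compressed_size = n_symbols * avg_code_len = 3716 * 5.17 = 19211.72 bits
ratio = original_size / compressed_size = 59456 / 19211.72 = 3.0948

Compression ratio = 3.0948


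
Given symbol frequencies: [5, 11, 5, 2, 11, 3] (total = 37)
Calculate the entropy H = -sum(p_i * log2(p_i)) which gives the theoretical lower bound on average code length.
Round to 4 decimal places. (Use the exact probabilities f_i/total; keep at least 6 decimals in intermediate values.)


Per-symbol terms -p_i * log2(p_i) with p_i = f_i/37:
  p = 5/37 = 0.135135: log2(p) = -2.887525, -p*log2(p) = 0.390206
  p = 11/37 = 0.297297: log2(p) = -1.750022, -p*log2(p) = 0.520277
  p = 5/37 = 0.135135: log2(p) = -2.887525, -p*log2(p) = 0.390206
  p = 2/37 = 0.054054: log2(p) = -4.209453, -p*log2(p) = 0.227538
  p = 11/37 = 0.297297: log2(p) = -1.750022, -p*log2(p) = 0.520277
  p = 3/37 = 0.081081: log2(p) = -3.624491, -p*log2(p) = 0.293878
H = 0.390206 + 0.520277 + 0.390206 + 0.227538 + 0.520277 + 0.293878 = 2.342382

H = 2.3424 bits/symbol


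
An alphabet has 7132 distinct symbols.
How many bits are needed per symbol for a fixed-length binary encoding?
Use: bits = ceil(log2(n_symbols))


log2(7132) = 12.8001
Bracket: 2^12 = 4096 < 7132 <= 2^13 = 8192
So ceil(log2(7132)) = 13

bits = ceil(log2(7132)) = ceil(12.8001) = 13 bits


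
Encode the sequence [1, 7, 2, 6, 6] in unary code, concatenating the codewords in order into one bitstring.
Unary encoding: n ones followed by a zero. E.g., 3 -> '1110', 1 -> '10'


Encode each number as n ones followed by a terminating 0:
  1 -> 10 (2 bits)
  7 -> 11111110 (8 bits)
  2 -> 110 (3 bits)
  6 -> 1111110 (7 bits)
  6 -> 1111110 (7 bits)
Total length = 2 + 8 + 3 + 7 + 7 = 27 bits.

Unary([1, 7, 2, 6, 6]) = 101111111011011111101111110 (27 bits)


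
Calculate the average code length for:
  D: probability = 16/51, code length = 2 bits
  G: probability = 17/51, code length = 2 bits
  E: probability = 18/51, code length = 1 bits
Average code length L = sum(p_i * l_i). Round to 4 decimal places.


Weighted contributions p_i * l_i:
  D: (16/51) * 2 = 32/51
  G: (17/51) * 2 = 34/51
  E: (18/51) * 1 = 18/51
Sum = (32 + 34 + 18)/51 = 84/51

L = 84/51 = 1.6471 bits/symbol


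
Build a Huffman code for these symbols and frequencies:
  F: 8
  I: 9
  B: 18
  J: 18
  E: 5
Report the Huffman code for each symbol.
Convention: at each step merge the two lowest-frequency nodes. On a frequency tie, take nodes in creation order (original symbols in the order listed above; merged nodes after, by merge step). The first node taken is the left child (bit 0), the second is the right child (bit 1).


Huffman tree construction:
Step 1: Merge E(5) + F(8) = 13
Step 2: Merge I(9) + (E+F)(13) = 22
Step 3: Merge B(18) + J(18) = 36
Step 4: Merge (I+(E+F))(22) + (B+J)(36) = 58
Read each symbol's code off the tree from the root (left child = 0, right child = 1).

Codes:
  F: 011 (length 3)
  I: 00 (length 2)
  B: 10 (length 2)
  J: 11 (length 2)
  E: 010 (length 3)
Average code length: 129/58 = 2.2241 bits/symbol


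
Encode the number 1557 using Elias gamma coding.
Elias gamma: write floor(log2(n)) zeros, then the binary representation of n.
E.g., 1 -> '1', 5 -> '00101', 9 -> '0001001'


num_bits = floor(log2(1557)) + 1 = 11
leading_zeros = num_bits - 1 = 10
binary(1557) = 11000010101

Elias gamma(1557) = '0000000000' + '11000010101' = 000000000011000010101 (21 bits)


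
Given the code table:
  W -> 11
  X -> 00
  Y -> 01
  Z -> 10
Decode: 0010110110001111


Decoding:
00 -> X
10 -> Z
11 -> W
01 -> Y
10 -> Z
00 -> X
11 -> W
11 -> W


Result: XZWYZXWW


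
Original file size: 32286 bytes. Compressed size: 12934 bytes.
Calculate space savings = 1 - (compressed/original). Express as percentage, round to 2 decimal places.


ratio = compressed/original = 12934/32286 = 0.400607
savings = 1 - ratio = 1 - 0.400607 = 0.599393
as a percentage: 0.599393 * 100 = 59.94%

Space savings = 1 - 12934/32286 = 59.94%


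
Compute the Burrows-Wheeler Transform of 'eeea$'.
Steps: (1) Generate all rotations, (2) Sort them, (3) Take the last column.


Rotations (sorted):
  0: $eeea -> last char: a
  1: a$eee -> last char: e
  2: ea$ee -> last char: e
  3: eea$e -> last char: e
  4: eeea$ -> last char: $


BWT = aeee$


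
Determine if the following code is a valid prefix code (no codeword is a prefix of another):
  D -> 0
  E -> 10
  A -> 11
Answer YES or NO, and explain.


Checking each pair (does one codeword prefix another?):
  D='0' vs E='10': no prefix
  D='0' vs A='11': no prefix
  E='10' vs D='0': no prefix
  E='10' vs A='11': no prefix
  A='11' vs D='0': no prefix
  A='11' vs E='10': no prefix
No violation found over all pairs.

YES -- this is a valid prefix code. No codeword is a prefix of any other codeword.


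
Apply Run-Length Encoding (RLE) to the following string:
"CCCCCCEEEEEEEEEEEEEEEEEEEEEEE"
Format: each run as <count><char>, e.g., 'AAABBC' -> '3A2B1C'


Scanning runs left to right:
  i=0: run of 'C' x 6 -> '6C'
  i=6: run of 'E' x 23 -> '23E'

RLE = 6C23E


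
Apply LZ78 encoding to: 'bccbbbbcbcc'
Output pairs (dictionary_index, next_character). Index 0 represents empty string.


LZ78 encoding steps:
Dictionary: {0: ''}
Step 1: w='' (idx 0), next='b' -> output (0, 'b'), add 'b' as idx 1
Step 2: w='' (idx 0), next='c' -> output (0, 'c'), add 'c' as idx 2
Step 3: w='c' (idx 2), next='b' -> output (2, 'b'), add 'cb' as idx 3
Step 4: w='b' (idx 1), next='b' -> output (1, 'b'), add 'bb' as idx 4
Step 5: w='b' (idx 1), next='c' -> output (1, 'c'), add 'bc' as idx 5
Step 6: w='bc' (idx 5), next='c' -> output (5, 'c'), add 'bcc' as idx 6


Encoded: [(0, 'b'), (0, 'c'), (2, 'b'), (1, 'b'), (1, 'c'), (5, 'c')]


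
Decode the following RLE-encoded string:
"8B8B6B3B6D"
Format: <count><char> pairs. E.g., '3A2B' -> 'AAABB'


Expanding each <count><char> pair:
  8B -> 'BBBBBBBB'
  8B -> 'BBBBBBBB'
  6B -> 'BBBBBB'
  3B -> 'BBB'
  6D -> 'DDDDDD'

Decoded = BBBBBBBBBBBBBBBBBBBBBBBBBDDDDDD


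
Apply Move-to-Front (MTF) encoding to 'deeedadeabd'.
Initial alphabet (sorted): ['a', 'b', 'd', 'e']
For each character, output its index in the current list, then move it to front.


MTF encoding:
'd': index 2 in ['a', 'b', 'd', 'e'] -> ['d', 'a', 'b', 'e']
'e': index 3 in ['d', 'a', 'b', 'e'] -> ['e', 'd', 'a', 'b']
'e': index 0 in ['e', 'd', 'a', 'b'] -> ['e', 'd', 'a', 'b']
'e': index 0 in ['e', 'd', 'a', 'b'] -> ['e', 'd', 'a', 'b']
'd': index 1 in ['e', 'd', 'a', 'b'] -> ['d', 'e', 'a', 'b']
'a': index 2 in ['d', 'e', 'a', 'b'] -> ['a', 'd', 'e', 'b']
'd': index 1 in ['a', 'd', 'e', 'b'] -> ['d', 'a', 'e', 'b']
'e': index 2 in ['d', 'a', 'e', 'b'] -> ['e', 'd', 'a', 'b']
'a': index 2 in ['e', 'd', 'a', 'b'] -> ['a', 'e', 'd', 'b']
'b': index 3 in ['a', 'e', 'd', 'b'] -> ['b', 'a', 'e', 'd']
'd': index 3 in ['b', 'a', 'e', 'd'] -> ['d', 'b', 'a', 'e']


Output: [2, 3, 0, 0, 1, 2, 1, 2, 2, 3, 3]


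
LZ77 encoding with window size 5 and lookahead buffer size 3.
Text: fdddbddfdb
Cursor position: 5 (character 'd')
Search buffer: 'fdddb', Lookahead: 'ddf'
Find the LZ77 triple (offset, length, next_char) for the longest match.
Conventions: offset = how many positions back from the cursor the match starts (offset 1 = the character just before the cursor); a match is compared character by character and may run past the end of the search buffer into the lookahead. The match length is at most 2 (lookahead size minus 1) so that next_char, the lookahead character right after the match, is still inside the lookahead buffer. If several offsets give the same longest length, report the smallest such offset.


Try each offset into the search buffer:
  offset=1 (pos 4, char 'b'): match length 0
  offset=2 (pos 3, char 'd'): match length 1
  offset=3 (pos 2, char 'd'): match length 2
  offset=4 (pos 1, char 'd'): match length 2
  offset=5 (pos 0, char 'f'): match length 0
Longest match has length 2, found at offsets 3, 4; take the smallest, offset 3.
next_char = character at position 5 + 2 = 7 -> 'f'

Best match: offset=3, length=2 (matching 'dd' starting at position 2)
LZ77 triple: (3, 2, 'f')


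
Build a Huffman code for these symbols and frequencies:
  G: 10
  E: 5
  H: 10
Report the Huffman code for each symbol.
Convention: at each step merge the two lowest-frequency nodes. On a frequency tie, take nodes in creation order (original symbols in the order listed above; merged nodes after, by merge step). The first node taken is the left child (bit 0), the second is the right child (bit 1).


Huffman tree construction:
Step 1: Merge E(5) + G(10) = 15
Step 2: Merge H(10) + (E+G)(15) = 25
Read each symbol's code off the tree from the root (left child = 0, right child = 1).

Codes:
  G: 11 (length 2)
  E: 10 (length 2)
  H: 0 (length 1)
Average code length: 40/25 = 1.6000 bits/symbol


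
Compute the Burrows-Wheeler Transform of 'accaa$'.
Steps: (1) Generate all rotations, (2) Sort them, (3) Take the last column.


Rotations (sorted):
  0: $accaa -> last char: a
  1: a$acca -> last char: a
  2: aa$acc -> last char: c
  3: accaa$ -> last char: $
  4: caa$ac -> last char: c
  5: ccaa$a -> last char: a


BWT = aac$ca


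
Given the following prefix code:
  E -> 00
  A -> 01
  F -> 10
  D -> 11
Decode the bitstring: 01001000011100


Decoding step by step:
Bits 01 -> A
Bits 00 -> E
Bits 10 -> F
Bits 00 -> E
Bits 01 -> A
Bits 11 -> D
Bits 00 -> E


Decoded message: AEFEADE


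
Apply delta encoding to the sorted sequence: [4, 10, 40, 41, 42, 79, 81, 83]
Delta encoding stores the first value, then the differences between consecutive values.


First value: 4
Deltas:
  10 - 4 = 6
  40 - 10 = 30
  41 - 40 = 1
  42 - 41 = 1
  79 - 42 = 37
  81 - 79 = 2
  83 - 81 = 2


Delta encoded: [4, 6, 30, 1, 1, 37, 2, 2]


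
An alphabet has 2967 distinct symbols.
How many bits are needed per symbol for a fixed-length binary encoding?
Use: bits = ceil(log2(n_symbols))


log2(2967) = 11.5348
Bracket: 2^11 = 2048 < 2967 <= 2^12 = 4096
So ceil(log2(2967)) = 12

bits = ceil(log2(2967)) = ceil(11.5348) = 12 bits


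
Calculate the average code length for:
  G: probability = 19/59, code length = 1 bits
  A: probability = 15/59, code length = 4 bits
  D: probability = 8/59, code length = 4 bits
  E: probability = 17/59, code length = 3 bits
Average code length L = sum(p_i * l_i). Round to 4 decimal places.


Weighted contributions p_i * l_i:
  G: (19/59) * 1 = 19/59
  A: (15/59) * 4 = 60/59
  D: (8/59) * 4 = 32/59
  E: (17/59) * 3 = 51/59
Sum = (19 + 60 + 32 + 51)/59 = 162/59

L = 162/59 = 2.7458 bits/symbol


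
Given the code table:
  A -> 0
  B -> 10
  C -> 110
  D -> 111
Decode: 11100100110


Decoding:
111 -> D
0 -> A
0 -> A
10 -> B
0 -> A
110 -> C


Result: DAABAC


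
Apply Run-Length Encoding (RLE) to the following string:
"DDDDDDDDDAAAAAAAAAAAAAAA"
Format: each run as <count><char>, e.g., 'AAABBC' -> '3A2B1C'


Scanning runs left to right:
  i=0: run of 'D' x 9 -> '9D'
  i=9: run of 'A' x 15 -> '15A'

RLE = 9D15A


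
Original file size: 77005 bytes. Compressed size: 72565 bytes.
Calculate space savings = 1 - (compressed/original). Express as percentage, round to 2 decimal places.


ratio = compressed/original = 72565/77005 = 0.942341
savings = 1 - ratio = 1 - 0.942341 = 0.057659
as a percentage: 0.057659 * 100 = 5.77%

Space savings = 1 - 72565/77005 = 5.77%


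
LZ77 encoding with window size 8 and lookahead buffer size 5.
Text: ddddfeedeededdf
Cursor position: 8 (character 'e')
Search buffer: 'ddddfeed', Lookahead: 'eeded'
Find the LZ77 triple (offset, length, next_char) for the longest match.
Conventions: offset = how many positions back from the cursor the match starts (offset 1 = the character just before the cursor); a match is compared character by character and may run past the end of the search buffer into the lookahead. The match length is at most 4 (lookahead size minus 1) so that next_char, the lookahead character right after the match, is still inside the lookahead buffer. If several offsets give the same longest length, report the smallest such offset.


Try each offset into the search buffer:
  offset=1 (pos 7, char 'd'): match length 0
  offset=2 (pos 6, char 'e'): match length 1
  offset=3 (pos 5, char 'e'): match length 4
  offset=4 (pos 4, char 'f'): match length 0
  offset=5 (pos 3, char 'd'): match length 0
  offset=6 (pos 2, char 'd'): match length 0
  offset=7 (pos 1, char 'd'): match length 0
  offset=8 (pos 0, char 'd'): match length 0
Longest match has length 4 at offset 3.
next_char = character at position 8 + 4 = 12 -> 'd'

Best match: offset=3, length=4 (matching 'eede' starting at position 5)
LZ77 triple: (3, 4, 'd')


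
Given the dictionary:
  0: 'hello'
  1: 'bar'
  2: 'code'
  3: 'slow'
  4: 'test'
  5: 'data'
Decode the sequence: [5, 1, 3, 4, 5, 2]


Look up each index in the dictionary:
  5 -> 'data'
  1 -> 'bar'
  3 -> 'slow'
  4 -> 'test'
  5 -> 'data'
  2 -> 'code'

Decoded: "data bar slow test data code"


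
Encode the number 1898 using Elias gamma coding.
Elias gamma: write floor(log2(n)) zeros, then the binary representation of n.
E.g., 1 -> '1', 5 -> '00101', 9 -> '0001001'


num_bits = floor(log2(1898)) + 1 = 11
leading_zeros = num_bits - 1 = 10
binary(1898) = 11101101010

Elias gamma(1898) = '0000000000' + '11101101010' = 000000000011101101010 (21 bits)


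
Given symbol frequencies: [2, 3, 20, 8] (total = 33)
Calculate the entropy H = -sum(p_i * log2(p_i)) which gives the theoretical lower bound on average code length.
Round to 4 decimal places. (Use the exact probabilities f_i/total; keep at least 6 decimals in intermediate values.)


Per-symbol terms -p_i * log2(p_i) with p_i = f_i/33:
  p = 2/33 = 0.060606: log2(p) = -4.044394, -p*log2(p) = 0.245115
  p = 3/33 = 0.090909: log2(p) = -3.459432, -p*log2(p) = 0.314494
  p = 20/33 = 0.606061: log2(p) = -0.722466, -p*log2(p) = 0.437858
  p = 8/33 = 0.242424: log2(p) = -2.044394, -p*log2(p) = 0.495611
H = 0.245115 + 0.314494 + 0.437858 + 0.495611 = 1.493078

H = 1.4931 bits/symbol


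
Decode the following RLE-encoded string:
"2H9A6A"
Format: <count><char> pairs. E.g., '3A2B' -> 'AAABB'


Expanding each <count><char> pair:
  2H -> 'HH'
  9A -> 'AAAAAAAAA'
  6A -> 'AAAAAA'

Decoded = HHAAAAAAAAAAAAAAA


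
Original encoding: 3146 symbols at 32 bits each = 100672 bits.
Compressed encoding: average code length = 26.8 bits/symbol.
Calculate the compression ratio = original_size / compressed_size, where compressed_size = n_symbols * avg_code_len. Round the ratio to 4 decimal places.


original_size = n_symbols * orig_bits = 3146 * 32 = 100672 bits
compressed_size = n_symbols * avg_code_len = 3146 * 26.8 = 84312.8 bits
ratio = original_size / compressed_size = 100672 / 84312.8 = 1.194

Compression ratio = 1.194


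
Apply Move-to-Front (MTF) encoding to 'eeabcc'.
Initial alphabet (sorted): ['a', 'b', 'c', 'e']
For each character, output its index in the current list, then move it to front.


MTF encoding:
'e': index 3 in ['a', 'b', 'c', 'e'] -> ['e', 'a', 'b', 'c']
'e': index 0 in ['e', 'a', 'b', 'c'] -> ['e', 'a', 'b', 'c']
'a': index 1 in ['e', 'a', 'b', 'c'] -> ['a', 'e', 'b', 'c']
'b': index 2 in ['a', 'e', 'b', 'c'] -> ['b', 'a', 'e', 'c']
'c': index 3 in ['b', 'a', 'e', 'c'] -> ['c', 'b', 'a', 'e']
'c': index 0 in ['c', 'b', 'a', 'e'] -> ['c', 'b', 'a', 'e']


Output: [3, 0, 1, 2, 3, 0]


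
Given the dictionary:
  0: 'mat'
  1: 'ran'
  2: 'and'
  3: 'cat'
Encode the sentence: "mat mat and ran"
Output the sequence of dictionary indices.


Look up each word in the dictionary:
  'mat' -> 0
  'mat' -> 0
  'and' -> 2
  'ran' -> 1

Encoded: [0, 0, 2, 1]


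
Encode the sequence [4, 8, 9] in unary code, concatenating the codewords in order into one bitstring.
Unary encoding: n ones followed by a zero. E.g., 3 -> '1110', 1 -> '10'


Encode each number as n ones followed by a terminating 0:
  4 -> 11110 (5 bits)
  8 -> 111111110 (9 bits)
  9 -> 1111111110 (10 bits)
Total length = 5 + 9 + 10 = 24 bits.

Unary([4, 8, 9]) = 111101111111101111111110 (24 bits)


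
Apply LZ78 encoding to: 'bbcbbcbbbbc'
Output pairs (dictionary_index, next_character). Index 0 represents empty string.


LZ78 encoding steps:
Dictionary: {0: ''}
Step 1: w='' (idx 0), next='b' -> output (0, 'b'), add 'b' as idx 1
Step 2: w='b' (idx 1), next='c' -> output (1, 'c'), add 'bc' as idx 2
Step 3: w='b' (idx 1), next='b' -> output (1, 'b'), add 'bb' as idx 3
Step 4: w='' (idx 0), next='c' -> output (0, 'c'), add 'c' as idx 4
Step 5: w='bb' (idx 3), next='b' -> output (3, 'b'), add 'bbb' as idx 5
Step 6: w='bc' (idx 2), end of input -> output (2, '')


Encoded: [(0, 'b'), (1, 'c'), (1, 'b'), (0, 'c'), (3, 'b'), (2, '')]


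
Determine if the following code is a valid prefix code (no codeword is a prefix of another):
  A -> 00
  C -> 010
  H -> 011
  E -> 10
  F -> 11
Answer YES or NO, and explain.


Checking each pair (does one codeword prefix another?):
  A='00' vs C='010': no prefix
  A='00' vs H='011': no prefix
  A='00' vs E='10': no prefix
  A='00' vs F='11': no prefix
  C='010' vs A='00': no prefix
  C='010' vs H='011': no prefix
  C='010' vs E='10': no prefix
  C='010' vs F='11': no prefix
  H='011' vs A='00': no prefix
  H='011' vs C='010': no prefix
  H='011' vs E='10': no prefix
  H='011' vs F='11': no prefix
  E='10' vs A='00': no prefix
  E='10' vs C='010': no prefix
  E='10' vs H='011': no prefix
  E='10' vs F='11': no prefix
  F='11' vs A='00': no prefix
  F='11' vs C='010': no prefix
  F='11' vs H='011': no prefix
  F='11' vs E='10': no prefix
No violation found over all pairs.

YES -- this is a valid prefix code. No codeword is a prefix of any other codeword.


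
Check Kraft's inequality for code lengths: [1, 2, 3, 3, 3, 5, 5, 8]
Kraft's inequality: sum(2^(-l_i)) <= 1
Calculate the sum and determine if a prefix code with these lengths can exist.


Sum = 2^(-1) + 2^(-2) + 2^(-3) + 2^(-3) + 2^(-3) + 2^(-5) + 2^(-5) + 2^(-8)
    = 0.5 + 0.25 + 0.125 + 0.125 + 0.125 + 0.03125 + 0.03125 + 0.00390625
    = 305/256 = 1.19140625
Since 1.19140625 > 1, Kraft's inequality is NOT satisfied.
A prefix code with these lengths CANNOT exist.

Kraft sum = 1.19140625. Not satisfied.


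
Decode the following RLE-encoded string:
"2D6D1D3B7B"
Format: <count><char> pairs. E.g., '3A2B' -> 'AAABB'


Expanding each <count><char> pair:
  2D -> 'DD'
  6D -> 'DDDDDD'
  1D -> 'D'
  3B -> 'BBB'
  7B -> 'BBBBBBB'

Decoded = DDDDDDDDDBBBBBBBBBB


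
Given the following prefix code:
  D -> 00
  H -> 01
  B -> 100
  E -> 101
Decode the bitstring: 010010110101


Decoding step by step:
Bits 01 -> H
Bits 00 -> D
Bits 101 -> E
Bits 101 -> E
Bits 01 -> H


Decoded message: HDEEH


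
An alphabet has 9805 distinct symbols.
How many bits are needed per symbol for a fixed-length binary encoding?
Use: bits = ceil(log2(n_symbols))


log2(9805) = 13.2593
Bracket: 2^13 = 8192 < 9805 <= 2^14 = 16384
So ceil(log2(9805)) = 14

bits = ceil(log2(9805)) = ceil(13.2593) = 14 bits


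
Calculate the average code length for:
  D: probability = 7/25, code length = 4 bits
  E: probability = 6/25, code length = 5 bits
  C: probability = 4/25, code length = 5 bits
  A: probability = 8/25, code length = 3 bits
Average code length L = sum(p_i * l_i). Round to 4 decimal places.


Weighted contributions p_i * l_i:
  D: (7/25) * 4 = 28/25
  E: (6/25) * 5 = 30/25
  C: (4/25) * 5 = 20/25
  A: (8/25) * 3 = 24/25
Sum = (28 + 30 + 20 + 24)/25 = 102/25

L = 102/25 = 4.0800 bits/symbol


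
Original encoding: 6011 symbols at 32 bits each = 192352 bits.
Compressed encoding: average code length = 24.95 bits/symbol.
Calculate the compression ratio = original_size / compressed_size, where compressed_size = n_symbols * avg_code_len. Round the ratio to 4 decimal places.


original_size = n_symbols * orig_bits = 6011 * 32 = 192352 bits
compressed_size = n_symbols * avg_code_len = 6011 * 24.95 = 149974.45 bits
ratio = original_size / compressed_size = 192352 / 149974.45 = 1.2826

Compression ratio = 1.2826


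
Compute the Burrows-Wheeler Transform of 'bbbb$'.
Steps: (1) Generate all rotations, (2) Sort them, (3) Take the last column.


Rotations (sorted):
  0: $bbbb -> last char: b
  1: b$bbb -> last char: b
  2: bb$bb -> last char: b
  3: bbb$b -> last char: b
  4: bbbb$ -> last char: $


BWT = bbbb$


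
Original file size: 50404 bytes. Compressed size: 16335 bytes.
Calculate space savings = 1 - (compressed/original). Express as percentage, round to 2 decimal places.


ratio = compressed/original = 16335/50404 = 0.324081
savings = 1 - ratio = 1 - 0.324081 = 0.675919
as a percentage: 0.675919 * 100 = 67.59%

Space savings = 1 - 16335/50404 = 67.59%


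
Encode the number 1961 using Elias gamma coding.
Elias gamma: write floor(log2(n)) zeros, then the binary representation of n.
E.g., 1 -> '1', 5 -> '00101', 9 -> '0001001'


num_bits = floor(log2(1961)) + 1 = 11
leading_zeros = num_bits - 1 = 10
binary(1961) = 11110101001

Elias gamma(1961) = '0000000000' + '11110101001' = 000000000011110101001 (21 bits)


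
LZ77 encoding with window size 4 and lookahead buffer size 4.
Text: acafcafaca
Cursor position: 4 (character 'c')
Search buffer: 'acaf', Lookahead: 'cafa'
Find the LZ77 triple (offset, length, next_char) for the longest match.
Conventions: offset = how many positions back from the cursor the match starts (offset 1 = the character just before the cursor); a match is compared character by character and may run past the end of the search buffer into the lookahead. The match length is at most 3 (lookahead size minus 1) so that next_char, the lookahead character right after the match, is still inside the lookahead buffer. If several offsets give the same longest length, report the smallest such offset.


Try each offset into the search buffer:
  offset=1 (pos 3, char 'f'): match length 0
  offset=2 (pos 2, char 'a'): match length 0
  offset=3 (pos 1, char 'c'): match length 3
  offset=4 (pos 0, char 'a'): match length 0
Longest match has length 3 at offset 3.
next_char = character at position 4 + 3 = 7 -> 'a'

Best match: offset=3, length=3 (matching 'caf' starting at position 1)
LZ77 triple: (3, 3, 'a')


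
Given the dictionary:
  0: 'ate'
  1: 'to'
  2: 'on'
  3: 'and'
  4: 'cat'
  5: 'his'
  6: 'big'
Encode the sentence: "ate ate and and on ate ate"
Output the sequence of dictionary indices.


Look up each word in the dictionary:
  'ate' -> 0
  'ate' -> 0
  'and' -> 3
  'and' -> 3
  'on' -> 2
  'ate' -> 0
  'ate' -> 0

Encoded: [0, 0, 3, 3, 2, 0, 0]


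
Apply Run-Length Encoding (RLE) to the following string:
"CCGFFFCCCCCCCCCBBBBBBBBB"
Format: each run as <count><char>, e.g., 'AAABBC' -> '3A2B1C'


Scanning runs left to right:
  i=0: run of 'C' x 2 -> '2C'
  i=2: run of 'G' x 1 -> '1G'
  i=3: run of 'F' x 3 -> '3F'
  i=6: run of 'C' x 9 -> '9C'
  i=15: run of 'B' x 9 -> '9B'

RLE = 2C1G3F9C9B


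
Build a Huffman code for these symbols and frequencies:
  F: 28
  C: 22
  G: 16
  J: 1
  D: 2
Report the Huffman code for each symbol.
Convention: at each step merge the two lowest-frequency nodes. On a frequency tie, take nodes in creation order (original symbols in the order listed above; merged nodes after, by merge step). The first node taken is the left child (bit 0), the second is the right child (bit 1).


Huffman tree construction:
Step 1: Merge J(1) + D(2) = 3
Step 2: Merge (J+D)(3) + G(16) = 19
Step 3: Merge ((J+D)+G)(19) + C(22) = 41
Step 4: Merge F(28) + (((J+D)+G)+C)(41) = 69
Read each symbol's code off the tree from the root (left child = 0, right child = 1).

Codes:
  F: 0 (length 1)
  C: 11 (length 2)
  G: 101 (length 3)
  J: 1000 (length 4)
  D: 1001 (length 4)
Average code length: 132/69 = 1.9130 bits/symbol


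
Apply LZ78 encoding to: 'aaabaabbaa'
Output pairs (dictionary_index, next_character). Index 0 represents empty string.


LZ78 encoding steps:
Dictionary: {0: ''}
Step 1: w='' (idx 0), next='a' -> output (0, 'a'), add 'a' as idx 1
Step 2: w='a' (idx 1), next='a' -> output (1, 'a'), add 'aa' as idx 2
Step 3: w='' (idx 0), next='b' -> output (0, 'b'), add 'b' as idx 3
Step 4: w='aa' (idx 2), next='b' -> output (2, 'b'), add 'aab' as idx 4
Step 5: w='b' (idx 3), next='a' -> output (3, 'a'), add 'ba' as idx 5
Step 6: w='a' (idx 1), end of input -> output (1, '')


Encoded: [(0, 'a'), (1, 'a'), (0, 'b'), (2, 'b'), (3, 'a'), (1, '')]


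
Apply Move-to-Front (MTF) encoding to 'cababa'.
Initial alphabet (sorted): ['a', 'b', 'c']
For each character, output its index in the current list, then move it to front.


MTF encoding:
'c': index 2 in ['a', 'b', 'c'] -> ['c', 'a', 'b']
'a': index 1 in ['c', 'a', 'b'] -> ['a', 'c', 'b']
'b': index 2 in ['a', 'c', 'b'] -> ['b', 'a', 'c']
'a': index 1 in ['b', 'a', 'c'] -> ['a', 'b', 'c']
'b': index 1 in ['a', 'b', 'c'] -> ['b', 'a', 'c']
'a': index 1 in ['b', 'a', 'c'] -> ['a', 'b', 'c']


Output: [2, 1, 2, 1, 1, 1]


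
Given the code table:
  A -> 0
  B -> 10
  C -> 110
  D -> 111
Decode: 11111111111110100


Decoding:
111 -> D
111 -> D
111 -> D
111 -> D
10 -> B
10 -> B
0 -> A


Result: DDDDBBA


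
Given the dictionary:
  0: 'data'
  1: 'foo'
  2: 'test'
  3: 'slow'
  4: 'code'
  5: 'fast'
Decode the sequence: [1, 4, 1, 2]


Look up each index in the dictionary:
  1 -> 'foo'
  4 -> 'code'
  1 -> 'foo'
  2 -> 'test'

Decoded: "foo code foo test"


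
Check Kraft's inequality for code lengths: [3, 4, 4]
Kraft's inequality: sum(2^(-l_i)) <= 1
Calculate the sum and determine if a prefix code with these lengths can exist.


Sum = 2^(-3) + 2^(-4) + 2^(-4)
    = 0.125 + 0.0625 + 0.0625
    = 4/16 = 0.25
Since 0.25 <= 1, Kraft's inequality IS satisfied.
A prefix code with these lengths CAN exist.

Kraft sum = 0.25. Satisfied.


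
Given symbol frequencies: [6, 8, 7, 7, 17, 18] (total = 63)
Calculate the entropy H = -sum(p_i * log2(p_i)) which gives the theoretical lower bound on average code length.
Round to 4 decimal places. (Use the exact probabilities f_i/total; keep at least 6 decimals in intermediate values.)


Per-symbol terms -p_i * log2(p_i) with p_i = f_i/63:
  p = 6/63 = 0.095238: log2(p) = -3.392317, -p*log2(p) = 0.323078
  p = 8/63 = 0.126984: log2(p) = -2.977280, -p*log2(p) = 0.378067
  p = 7/63 = 0.111111: log2(p) = -3.169925, -p*log2(p) = 0.352214
  p = 7/63 = 0.111111: log2(p) = -3.169925, -p*log2(p) = 0.352214
  p = 17/63 = 0.269841: log2(p) = -1.889817, -p*log2(p) = 0.509951
  p = 18/63 = 0.285714: log2(p) = -1.807355, -p*log2(p) = 0.516387
H = 0.323078 + 0.378067 + 0.352214 + 0.352214 + 0.509951 + 0.516387 = 2.431911

H = 2.4319 bits/symbol


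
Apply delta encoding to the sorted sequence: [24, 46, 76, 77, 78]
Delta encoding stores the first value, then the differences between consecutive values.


First value: 24
Deltas:
  46 - 24 = 22
  76 - 46 = 30
  77 - 76 = 1
  78 - 77 = 1


Delta encoded: [24, 22, 30, 1, 1]


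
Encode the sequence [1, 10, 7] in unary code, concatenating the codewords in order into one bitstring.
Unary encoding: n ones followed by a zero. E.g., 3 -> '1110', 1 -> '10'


Encode each number as n ones followed by a terminating 0:
  1 -> 10 (2 bits)
  10 -> 11111111110 (11 bits)
  7 -> 11111110 (8 bits)
Total length = 2 + 11 + 8 = 21 bits.

Unary([1, 10, 7]) = 101111111111011111110 (21 bits)


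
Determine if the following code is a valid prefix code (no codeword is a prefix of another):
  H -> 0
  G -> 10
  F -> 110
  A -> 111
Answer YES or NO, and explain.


Checking each pair (does one codeword prefix another?):
  H='0' vs G='10': no prefix
  H='0' vs F='110': no prefix
  H='0' vs A='111': no prefix
  G='10' vs H='0': no prefix
  G='10' vs F='110': no prefix
  G='10' vs A='111': no prefix
  F='110' vs H='0': no prefix
  F='110' vs G='10': no prefix
  F='110' vs A='111': no prefix
  A='111' vs H='0': no prefix
  A='111' vs G='10': no prefix
  A='111' vs F='110': no prefix
No violation found over all pairs.

YES -- this is a valid prefix code. No codeword is a prefix of any other codeword.


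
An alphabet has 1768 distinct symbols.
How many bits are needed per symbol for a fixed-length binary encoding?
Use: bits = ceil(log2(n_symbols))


log2(1768) = 10.7879
Bracket: 2^10 = 1024 < 1768 <= 2^11 = 2048
So ceil(log2(1768)) = 11

bits = ceil(log2(1768)) = ceil(10.7879) = 11 bits


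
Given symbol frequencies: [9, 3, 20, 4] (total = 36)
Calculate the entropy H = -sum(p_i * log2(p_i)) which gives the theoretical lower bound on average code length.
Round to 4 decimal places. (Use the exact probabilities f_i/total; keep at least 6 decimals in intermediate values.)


Per-symbol terms -p_i * log2(p_i) with p_i = f_i/36:
  p = 9/36 = 0.250000: log2(p) = -2.000000, -p*log2(p) = 0.500000
  p = 3/36 = 0.083333: log2(p) = -3.584963, -p*log2(p) = 0.298747
  p = 20/36 = 0.555556: log2(p) = -0.847997, -p*log2(p) = 0.471109
  p = 4/36 = 0.111111: log2(p) = -3.169925, -p*log2(p) = 0.352214
H = 0.500000 + 0.298747 + 0.471109 + 0.352214 = 1.622070

H = 1.6221 bits/symbol


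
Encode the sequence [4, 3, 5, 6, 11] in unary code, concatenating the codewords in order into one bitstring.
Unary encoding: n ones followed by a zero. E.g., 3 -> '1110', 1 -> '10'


Encode each number as n ones followed by a terminating 0:
  4 -> 11110 (5 bits)
  3 -> 1110 (4 bits)
  5 -> 111110 (6 bits)
  6 -> 1111110 (7 bits)
  11 -> 111111111110 (12 bits)
Total length = 5 + 4 + 6 + 7 + 12 = 34 bits.

Unary([4, 3, 5, 6, 11]) = 1111011101111101111110111111111110 (34 bits)


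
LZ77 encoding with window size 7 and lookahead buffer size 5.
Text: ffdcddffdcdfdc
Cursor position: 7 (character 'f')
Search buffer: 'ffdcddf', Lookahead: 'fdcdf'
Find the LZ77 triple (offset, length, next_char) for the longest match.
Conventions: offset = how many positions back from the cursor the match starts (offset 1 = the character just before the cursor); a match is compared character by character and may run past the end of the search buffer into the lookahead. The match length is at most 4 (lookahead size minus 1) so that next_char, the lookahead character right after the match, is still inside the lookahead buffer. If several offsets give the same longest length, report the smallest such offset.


Try each offset into the search buffer:
  offset=1 (pos 6, char 'f'): match length 1
  offset=2 (pos 5, char 'd'): match length 0
  offset=3 (pos 4, char 'd'): match length 0
  offset=4 (pos 3, char 'c'): match length 0
  offset=5 (pos 2, char 'd'): match length 0
  offset=6 (pos 1, char 'f'): match length 4
  offset=7 (pos 0, char 'f'): match length 1
Longest match has length 4 at offset 6.
next_char = character at position 7 + 4 = 11 -> 'f'

Best match: offset=6, length=4 (matching 'fdcd' starting at position 1)
LZ77 triple: (6, 4, 'f')


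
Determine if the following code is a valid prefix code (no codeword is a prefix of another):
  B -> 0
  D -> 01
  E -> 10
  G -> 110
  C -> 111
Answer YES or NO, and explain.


Checking each pair (does one codeword prefix another?):
  B='0' vs D='01': prefix -- VIOLATION

NO -- this is NOT a valid prefix code. B (0) is a prefix of D (01).


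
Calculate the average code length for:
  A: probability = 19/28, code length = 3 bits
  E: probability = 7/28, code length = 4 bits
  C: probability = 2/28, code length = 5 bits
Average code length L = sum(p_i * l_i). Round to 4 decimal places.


Weighted contributions p_i * l_i:
  A: (19/28) * 3 = 57/28
  E: (7/28) * 4 = 28/28
  C: (2/28) * 5 = 10/28
Sum = (57 + 28 + 10)/28 = 95/28

L = 95/28 = 3.3929 bits/symbol
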